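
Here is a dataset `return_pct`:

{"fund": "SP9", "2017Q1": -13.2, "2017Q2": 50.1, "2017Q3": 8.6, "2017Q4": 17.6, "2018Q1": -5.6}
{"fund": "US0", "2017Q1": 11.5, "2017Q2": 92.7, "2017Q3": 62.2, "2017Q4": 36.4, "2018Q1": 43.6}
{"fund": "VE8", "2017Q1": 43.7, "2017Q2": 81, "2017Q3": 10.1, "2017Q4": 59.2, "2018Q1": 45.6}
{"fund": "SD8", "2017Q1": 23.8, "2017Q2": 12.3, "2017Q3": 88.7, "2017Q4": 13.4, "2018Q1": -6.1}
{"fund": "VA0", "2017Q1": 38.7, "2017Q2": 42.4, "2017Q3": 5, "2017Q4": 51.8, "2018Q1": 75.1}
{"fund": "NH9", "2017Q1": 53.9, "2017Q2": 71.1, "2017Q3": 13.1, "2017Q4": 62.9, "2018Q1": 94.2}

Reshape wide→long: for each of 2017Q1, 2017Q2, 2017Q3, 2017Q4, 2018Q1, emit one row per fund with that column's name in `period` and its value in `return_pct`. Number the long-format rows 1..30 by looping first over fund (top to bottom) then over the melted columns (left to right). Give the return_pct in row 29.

30 rows total (6 × 5). Row 29: index ⌊(29-1)/5⌋ = 5 into fund → NH9; (29-1) mod 5 = 3 into the melted columns → 2017Q4.
So row 29 is (NH9, 2017Q4, 62.9); return_pct = 62.9.

62.9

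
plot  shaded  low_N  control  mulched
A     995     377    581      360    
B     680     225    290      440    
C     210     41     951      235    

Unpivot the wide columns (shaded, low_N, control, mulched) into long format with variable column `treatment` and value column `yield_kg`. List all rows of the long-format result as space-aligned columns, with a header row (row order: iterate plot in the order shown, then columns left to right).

Each (plot, column) pair becomes one row: 3 × 4 = 12 rows.
For example, (A, shaded) → yield_kg=995.

plot  treatment  yield_kg
A     shaded     995     
A     low_N      377     
A     control    581     
A     mulched    360     
B     shaded     680     
B     low_N      225     
B     control    290     
B     mulched    440     
C     shaded     210     
C     low_N      41      
C     control    951     
C     mulched    235     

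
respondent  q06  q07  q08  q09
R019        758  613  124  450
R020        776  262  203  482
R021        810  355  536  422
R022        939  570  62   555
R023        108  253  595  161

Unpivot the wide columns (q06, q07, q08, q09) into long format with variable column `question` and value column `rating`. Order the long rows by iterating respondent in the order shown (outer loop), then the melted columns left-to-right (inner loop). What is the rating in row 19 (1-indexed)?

595

20 rows total (5 × 4). Row 19: index ⌊(19-1)/4⌋ = 4 into respondent → R023; (19-1) mod 4 = 2 into the melted columns → q08.
So row 19 is (R023, q08, 595); rating = 595.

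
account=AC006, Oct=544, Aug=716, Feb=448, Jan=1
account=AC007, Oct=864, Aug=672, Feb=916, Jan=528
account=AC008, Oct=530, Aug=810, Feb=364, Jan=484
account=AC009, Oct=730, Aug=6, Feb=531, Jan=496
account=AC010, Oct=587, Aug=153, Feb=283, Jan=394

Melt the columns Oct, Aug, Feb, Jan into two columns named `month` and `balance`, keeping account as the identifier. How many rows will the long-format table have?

5 account values × 4 melted columns = 20 rows.

20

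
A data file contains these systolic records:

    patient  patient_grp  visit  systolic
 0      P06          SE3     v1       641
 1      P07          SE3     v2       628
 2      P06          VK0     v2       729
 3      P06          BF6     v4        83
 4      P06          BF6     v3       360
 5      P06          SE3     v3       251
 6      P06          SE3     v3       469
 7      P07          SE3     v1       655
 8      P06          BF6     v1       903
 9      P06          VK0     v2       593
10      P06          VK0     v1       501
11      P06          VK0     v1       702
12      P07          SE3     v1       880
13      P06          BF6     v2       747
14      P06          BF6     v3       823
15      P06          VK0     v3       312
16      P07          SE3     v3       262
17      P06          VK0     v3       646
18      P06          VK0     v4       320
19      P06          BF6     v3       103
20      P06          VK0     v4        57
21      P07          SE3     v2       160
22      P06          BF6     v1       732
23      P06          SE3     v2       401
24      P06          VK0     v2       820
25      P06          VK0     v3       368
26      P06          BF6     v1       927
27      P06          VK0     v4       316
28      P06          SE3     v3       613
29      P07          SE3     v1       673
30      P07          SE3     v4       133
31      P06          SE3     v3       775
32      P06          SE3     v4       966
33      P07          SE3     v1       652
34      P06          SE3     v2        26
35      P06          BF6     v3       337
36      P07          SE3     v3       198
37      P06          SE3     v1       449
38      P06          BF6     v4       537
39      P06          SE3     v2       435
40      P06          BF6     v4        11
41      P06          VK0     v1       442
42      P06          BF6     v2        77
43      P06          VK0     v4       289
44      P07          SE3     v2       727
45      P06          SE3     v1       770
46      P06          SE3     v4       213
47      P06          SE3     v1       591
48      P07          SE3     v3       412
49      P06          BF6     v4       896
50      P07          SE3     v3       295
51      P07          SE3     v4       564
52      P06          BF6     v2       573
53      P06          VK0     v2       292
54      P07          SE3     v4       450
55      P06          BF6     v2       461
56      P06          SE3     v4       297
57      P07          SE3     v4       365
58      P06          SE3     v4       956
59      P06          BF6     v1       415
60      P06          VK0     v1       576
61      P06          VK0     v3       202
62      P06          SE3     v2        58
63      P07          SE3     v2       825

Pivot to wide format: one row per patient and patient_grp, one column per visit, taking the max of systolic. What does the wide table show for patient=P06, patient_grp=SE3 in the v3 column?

Rows with patient=P06, patient_grp=SE3 and visit=v3: systolic values are 251, 469, 613, 775.
max(251, 469, 613, 775) = 775.

775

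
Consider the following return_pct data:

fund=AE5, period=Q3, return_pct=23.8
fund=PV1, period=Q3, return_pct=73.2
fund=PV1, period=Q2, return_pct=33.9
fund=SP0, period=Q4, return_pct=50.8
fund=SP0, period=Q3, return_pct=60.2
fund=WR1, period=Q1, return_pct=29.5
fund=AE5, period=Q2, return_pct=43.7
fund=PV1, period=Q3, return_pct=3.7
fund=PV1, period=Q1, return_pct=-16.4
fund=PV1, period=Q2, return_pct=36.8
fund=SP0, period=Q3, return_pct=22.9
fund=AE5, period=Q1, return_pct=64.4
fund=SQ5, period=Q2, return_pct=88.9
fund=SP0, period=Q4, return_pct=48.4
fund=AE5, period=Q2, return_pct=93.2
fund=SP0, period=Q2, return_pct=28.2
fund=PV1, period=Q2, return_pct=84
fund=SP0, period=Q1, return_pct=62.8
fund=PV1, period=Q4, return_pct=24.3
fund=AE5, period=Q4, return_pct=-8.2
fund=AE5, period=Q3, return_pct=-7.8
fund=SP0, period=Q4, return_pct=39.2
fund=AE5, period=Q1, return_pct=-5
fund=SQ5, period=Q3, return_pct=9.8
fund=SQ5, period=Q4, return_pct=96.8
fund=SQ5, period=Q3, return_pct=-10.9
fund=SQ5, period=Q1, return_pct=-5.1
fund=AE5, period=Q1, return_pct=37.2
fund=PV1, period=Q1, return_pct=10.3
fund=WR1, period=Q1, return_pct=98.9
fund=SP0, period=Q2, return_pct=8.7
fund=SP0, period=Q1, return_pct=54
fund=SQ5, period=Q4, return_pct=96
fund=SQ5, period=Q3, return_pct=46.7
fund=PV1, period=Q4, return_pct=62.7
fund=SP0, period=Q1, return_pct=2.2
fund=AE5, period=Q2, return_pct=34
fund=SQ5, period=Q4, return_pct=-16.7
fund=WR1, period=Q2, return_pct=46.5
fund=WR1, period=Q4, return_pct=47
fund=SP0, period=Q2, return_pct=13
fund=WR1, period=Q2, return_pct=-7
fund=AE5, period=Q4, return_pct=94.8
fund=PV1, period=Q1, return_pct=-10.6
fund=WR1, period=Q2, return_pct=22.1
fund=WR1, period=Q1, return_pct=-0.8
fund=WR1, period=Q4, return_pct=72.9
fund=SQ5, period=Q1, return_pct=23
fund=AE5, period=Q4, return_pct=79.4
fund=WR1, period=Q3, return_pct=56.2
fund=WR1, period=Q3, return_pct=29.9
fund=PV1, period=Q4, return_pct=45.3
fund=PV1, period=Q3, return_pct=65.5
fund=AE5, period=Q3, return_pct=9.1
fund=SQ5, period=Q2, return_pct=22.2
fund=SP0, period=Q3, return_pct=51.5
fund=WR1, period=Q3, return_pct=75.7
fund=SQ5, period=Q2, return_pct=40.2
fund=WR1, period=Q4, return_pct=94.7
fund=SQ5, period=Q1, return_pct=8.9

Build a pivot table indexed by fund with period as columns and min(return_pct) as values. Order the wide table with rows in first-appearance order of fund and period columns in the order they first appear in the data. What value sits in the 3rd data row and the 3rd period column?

39.2

With rows in first-appearance order of fund, row 3 is fund=SP0. period columns in first-appearance order: Q3, Q2, Q4, Q1; column 3 is Q4.
Long rows with fund=SP0, period=Q4: min(50.8, 48.4, 39.2) = 39.2.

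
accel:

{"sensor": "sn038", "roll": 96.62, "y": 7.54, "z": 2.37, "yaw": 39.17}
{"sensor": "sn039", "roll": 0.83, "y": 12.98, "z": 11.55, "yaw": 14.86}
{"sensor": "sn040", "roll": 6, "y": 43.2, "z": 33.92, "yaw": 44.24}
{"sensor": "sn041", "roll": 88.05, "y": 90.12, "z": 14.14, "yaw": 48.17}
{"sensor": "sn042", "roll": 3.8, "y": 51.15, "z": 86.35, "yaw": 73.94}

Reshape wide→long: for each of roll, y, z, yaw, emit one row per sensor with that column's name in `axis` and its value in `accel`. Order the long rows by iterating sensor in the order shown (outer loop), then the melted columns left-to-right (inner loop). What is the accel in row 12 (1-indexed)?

44.24

20 rows total (5 × 4). Row 12: index ⌊(12-1)/4⌋ = 2 into sensor → sn040; (12-1) mod 4 = 3 into the melted columns → yaw.
So row 12 is (sn040, yaw, 44.24); accel = 44.24.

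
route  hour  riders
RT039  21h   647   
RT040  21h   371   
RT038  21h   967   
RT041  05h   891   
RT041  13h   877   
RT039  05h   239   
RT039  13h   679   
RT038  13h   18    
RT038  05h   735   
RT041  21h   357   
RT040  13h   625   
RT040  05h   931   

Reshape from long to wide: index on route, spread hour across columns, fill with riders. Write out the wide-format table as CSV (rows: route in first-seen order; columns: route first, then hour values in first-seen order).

route,21h,05h,13h
RT039,647,239,679
RT040,371,931,625
RT038,967,735,18
RT041,357,891,877

Columns: route plus the 3 distinct hour values (21h, 05h, 13h).
For example, row RT039 column 21h takes riders=647 from the long row (RT039, 21h).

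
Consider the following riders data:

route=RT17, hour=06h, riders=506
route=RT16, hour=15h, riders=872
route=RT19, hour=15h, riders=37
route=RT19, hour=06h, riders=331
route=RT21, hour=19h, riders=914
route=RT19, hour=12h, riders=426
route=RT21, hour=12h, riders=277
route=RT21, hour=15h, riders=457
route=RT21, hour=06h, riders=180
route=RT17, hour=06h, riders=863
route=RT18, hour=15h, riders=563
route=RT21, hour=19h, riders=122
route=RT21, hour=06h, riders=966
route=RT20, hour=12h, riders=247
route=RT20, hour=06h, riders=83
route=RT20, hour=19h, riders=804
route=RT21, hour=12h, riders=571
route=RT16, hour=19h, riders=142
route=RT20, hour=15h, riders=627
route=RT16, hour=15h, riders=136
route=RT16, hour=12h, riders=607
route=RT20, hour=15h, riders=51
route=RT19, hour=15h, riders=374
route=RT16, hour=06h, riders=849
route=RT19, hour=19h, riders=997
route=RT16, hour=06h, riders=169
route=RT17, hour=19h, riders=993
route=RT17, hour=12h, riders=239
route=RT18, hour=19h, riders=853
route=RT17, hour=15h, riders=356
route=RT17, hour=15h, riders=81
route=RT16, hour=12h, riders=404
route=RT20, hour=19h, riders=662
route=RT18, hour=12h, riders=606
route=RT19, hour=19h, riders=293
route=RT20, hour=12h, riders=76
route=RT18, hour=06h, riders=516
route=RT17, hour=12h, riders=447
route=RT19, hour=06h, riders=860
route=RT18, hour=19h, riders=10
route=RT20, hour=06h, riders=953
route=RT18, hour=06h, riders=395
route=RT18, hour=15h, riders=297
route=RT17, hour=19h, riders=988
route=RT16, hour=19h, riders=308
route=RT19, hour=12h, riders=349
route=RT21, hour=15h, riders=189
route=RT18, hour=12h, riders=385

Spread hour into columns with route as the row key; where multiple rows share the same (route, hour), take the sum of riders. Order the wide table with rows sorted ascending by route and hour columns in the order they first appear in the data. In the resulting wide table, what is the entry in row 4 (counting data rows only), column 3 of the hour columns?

1290

With rows sorted ascending by route, row 4 is route=RT19. hour columns in first-appearance order: 06h, 15h, 19h, 12h; column 3 is 19h.
Long rows with route=RT19, hour=19h: 997 + 293 = 1290.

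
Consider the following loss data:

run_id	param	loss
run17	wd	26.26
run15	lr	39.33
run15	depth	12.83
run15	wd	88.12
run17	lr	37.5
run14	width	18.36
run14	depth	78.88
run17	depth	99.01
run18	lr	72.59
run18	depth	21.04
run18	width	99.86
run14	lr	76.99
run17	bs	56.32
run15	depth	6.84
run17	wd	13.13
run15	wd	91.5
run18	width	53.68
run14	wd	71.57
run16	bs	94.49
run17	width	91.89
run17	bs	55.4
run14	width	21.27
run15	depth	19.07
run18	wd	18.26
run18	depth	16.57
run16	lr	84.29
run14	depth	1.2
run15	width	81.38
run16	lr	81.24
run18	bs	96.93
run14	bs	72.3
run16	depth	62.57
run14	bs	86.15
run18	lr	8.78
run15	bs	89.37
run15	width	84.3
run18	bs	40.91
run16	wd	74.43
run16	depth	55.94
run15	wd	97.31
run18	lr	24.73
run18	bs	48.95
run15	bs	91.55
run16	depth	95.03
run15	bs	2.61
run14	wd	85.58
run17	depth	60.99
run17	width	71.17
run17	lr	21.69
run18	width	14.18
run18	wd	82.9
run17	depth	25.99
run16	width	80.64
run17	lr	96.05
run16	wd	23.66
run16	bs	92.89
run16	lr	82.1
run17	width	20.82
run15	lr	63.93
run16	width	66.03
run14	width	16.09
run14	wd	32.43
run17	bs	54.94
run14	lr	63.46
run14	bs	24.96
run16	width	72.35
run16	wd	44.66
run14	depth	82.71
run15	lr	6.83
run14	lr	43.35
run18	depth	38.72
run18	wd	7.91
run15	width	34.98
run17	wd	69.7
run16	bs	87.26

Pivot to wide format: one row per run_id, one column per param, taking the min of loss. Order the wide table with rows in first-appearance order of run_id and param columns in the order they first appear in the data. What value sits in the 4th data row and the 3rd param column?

With rows in first-appearance order of run_id, row 4 is run_id=run18. param columns in first-appearance order: wd, lr, depth, width, bs; column 3 is depth.
Long rows with run_id=run18, param=depth: min(21.04, 16.57, 38.72) = 16.57.

16.57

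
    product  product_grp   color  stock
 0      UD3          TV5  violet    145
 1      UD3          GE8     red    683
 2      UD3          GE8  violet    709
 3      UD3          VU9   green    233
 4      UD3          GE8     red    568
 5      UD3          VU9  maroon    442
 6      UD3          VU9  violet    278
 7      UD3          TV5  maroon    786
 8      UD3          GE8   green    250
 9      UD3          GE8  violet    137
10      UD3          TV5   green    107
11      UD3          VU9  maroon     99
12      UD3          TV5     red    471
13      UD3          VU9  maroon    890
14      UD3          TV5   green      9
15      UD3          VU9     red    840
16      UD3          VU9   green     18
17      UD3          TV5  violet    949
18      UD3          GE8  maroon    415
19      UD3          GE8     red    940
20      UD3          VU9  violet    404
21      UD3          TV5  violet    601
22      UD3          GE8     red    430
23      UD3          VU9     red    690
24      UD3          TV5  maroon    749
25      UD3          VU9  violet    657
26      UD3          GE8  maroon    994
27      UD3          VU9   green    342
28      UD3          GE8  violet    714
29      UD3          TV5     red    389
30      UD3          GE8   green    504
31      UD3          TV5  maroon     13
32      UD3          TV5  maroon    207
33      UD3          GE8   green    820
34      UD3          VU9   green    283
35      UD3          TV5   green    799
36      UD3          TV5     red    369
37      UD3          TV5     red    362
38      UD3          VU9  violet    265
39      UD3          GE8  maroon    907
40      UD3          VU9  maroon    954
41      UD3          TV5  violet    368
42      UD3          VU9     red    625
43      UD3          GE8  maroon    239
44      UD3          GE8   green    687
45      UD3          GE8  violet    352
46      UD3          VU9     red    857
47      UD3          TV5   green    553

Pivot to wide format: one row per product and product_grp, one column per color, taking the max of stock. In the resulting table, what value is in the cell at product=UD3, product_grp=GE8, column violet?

714

Rows with product=UD3, product_grp=GE8 and color=violet: stock values are 709, 137, 714, 352.
max(709, 137, 714, 352) = 714.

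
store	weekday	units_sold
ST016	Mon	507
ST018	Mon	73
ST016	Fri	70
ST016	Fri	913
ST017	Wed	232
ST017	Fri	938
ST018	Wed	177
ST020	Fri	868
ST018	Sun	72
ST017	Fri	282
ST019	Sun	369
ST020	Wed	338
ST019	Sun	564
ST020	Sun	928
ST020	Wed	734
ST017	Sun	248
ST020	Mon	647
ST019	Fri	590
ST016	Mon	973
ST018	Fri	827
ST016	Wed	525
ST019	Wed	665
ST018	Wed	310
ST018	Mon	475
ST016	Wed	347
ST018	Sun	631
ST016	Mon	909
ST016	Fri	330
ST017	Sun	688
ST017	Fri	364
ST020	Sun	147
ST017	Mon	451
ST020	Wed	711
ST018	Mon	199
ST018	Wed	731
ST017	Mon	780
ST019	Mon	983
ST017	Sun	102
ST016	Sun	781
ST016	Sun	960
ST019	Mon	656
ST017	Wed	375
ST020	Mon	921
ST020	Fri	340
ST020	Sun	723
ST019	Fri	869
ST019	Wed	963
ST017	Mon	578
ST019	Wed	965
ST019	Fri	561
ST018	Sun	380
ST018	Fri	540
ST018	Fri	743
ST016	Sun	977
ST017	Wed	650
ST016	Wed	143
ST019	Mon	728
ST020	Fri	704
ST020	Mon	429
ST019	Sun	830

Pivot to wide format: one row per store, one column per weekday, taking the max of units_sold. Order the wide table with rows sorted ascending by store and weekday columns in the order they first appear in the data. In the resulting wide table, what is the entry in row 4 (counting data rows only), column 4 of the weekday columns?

With rows sorted ascending by store, row 4 is store=ST019. weekday columns in first-appearance order: Mon, Fri, Wed, Sun; column 4 is Sun.
Long rows with store=ST019, weekday=Sun: max(369, 564, 830) = 830.

830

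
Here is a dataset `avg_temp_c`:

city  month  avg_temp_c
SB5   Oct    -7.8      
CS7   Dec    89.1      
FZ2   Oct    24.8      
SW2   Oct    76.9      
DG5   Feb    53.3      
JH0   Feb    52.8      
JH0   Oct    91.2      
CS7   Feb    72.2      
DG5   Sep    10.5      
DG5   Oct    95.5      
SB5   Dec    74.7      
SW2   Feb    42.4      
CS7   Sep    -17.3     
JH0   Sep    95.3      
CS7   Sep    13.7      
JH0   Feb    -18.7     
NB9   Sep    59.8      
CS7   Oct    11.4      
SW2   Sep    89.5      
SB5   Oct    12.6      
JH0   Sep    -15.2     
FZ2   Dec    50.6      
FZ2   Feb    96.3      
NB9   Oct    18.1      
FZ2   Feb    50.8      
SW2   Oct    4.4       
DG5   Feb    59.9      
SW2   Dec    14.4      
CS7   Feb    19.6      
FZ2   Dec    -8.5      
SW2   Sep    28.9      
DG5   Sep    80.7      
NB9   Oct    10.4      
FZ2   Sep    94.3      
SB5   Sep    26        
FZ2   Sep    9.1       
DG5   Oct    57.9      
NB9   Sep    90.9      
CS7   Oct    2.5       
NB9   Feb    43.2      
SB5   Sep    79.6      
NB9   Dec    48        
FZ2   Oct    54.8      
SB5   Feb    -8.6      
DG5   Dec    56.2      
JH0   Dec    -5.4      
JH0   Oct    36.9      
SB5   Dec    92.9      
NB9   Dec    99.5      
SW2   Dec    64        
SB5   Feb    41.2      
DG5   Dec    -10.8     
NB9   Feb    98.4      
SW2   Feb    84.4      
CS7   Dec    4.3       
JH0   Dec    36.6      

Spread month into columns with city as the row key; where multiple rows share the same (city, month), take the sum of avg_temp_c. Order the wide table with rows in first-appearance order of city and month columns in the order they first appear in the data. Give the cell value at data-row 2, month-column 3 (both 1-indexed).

91.8

With rows in first-appearance order of city, row 2 is city=CS7. month columns in first-appearance order: Oct, Dec, Feb, Sep; column 3 is Feb.
Long rows with city=CS7, month=Feb: 72.2 + 19.6 = 91.8.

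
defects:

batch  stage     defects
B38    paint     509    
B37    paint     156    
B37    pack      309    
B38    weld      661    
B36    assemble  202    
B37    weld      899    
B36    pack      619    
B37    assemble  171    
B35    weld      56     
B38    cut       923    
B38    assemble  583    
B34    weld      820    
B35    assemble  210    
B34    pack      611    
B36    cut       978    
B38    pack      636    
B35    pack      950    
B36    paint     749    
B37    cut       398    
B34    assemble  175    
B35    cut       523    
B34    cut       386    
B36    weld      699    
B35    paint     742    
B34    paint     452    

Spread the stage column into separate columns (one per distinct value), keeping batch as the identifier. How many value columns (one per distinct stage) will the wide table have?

5

5 distinct stage values: cut, weld, paint, pack, assemble.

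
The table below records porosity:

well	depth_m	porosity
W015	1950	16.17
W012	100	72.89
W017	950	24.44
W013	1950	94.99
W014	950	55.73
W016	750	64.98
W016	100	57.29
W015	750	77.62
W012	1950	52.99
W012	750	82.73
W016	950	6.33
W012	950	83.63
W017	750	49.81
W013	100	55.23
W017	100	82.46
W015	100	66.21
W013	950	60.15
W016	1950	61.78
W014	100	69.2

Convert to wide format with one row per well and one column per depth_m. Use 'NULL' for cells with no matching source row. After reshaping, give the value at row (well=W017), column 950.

24.44

The long row with well=W017, depth_m=950 has porosity=24.44.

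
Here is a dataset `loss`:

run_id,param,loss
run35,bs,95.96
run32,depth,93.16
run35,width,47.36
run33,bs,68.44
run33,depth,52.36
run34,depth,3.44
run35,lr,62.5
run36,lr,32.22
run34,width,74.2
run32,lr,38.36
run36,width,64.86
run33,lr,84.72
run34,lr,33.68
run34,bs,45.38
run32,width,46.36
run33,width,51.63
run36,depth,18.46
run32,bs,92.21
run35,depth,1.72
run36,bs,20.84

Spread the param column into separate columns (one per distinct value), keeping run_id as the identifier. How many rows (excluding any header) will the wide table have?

5

5 distinct run_id values → 5 rows.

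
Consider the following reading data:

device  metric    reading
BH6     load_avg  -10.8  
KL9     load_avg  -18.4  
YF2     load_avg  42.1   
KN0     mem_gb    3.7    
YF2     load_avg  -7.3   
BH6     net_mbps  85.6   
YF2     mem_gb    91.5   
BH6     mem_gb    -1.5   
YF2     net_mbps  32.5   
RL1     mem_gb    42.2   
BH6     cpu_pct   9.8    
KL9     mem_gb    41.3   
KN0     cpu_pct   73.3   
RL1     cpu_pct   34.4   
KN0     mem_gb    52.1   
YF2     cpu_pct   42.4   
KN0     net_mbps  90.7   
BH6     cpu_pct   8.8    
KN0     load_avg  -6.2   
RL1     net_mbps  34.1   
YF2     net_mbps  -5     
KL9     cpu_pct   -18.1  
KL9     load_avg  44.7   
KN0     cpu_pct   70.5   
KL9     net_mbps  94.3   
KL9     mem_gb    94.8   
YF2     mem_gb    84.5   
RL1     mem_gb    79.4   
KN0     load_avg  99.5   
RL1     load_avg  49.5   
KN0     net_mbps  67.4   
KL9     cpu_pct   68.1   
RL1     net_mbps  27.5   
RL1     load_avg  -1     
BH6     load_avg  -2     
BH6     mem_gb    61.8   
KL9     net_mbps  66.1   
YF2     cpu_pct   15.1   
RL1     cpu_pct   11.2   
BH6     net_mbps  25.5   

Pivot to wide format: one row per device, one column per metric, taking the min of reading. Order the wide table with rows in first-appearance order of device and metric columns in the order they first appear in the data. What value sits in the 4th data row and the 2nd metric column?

3.7

With rows in first-appearance order of device, row 4 is device=KN0. metric columns in first-appearance order: load_avg, mem_gb, net_mbps, cpu_pct; column 2 is mem_gb.
Long rows with device=KN0, metric=mem_gb: min(3.7, 52.1) = 3.7.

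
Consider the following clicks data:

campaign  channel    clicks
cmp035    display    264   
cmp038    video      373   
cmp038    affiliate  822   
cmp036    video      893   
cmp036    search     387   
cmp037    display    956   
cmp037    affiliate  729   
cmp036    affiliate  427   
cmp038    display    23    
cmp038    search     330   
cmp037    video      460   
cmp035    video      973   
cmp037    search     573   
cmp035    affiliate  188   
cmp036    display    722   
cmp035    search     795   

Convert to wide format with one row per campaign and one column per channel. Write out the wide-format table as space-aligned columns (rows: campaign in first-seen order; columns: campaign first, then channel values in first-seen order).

campaign  display  video  affiliate  search
cmp035    264      973    188        795   
cmp038    23       373    822        330   
cmp036    722      893    427        387   
cmp037    956      460    729        573   

Columns: campaign plus the 4 distinct channel values (display, video, affiliate, search).
For example, row cmp035 column display takes clicks=264 from the long row (cmp035, display).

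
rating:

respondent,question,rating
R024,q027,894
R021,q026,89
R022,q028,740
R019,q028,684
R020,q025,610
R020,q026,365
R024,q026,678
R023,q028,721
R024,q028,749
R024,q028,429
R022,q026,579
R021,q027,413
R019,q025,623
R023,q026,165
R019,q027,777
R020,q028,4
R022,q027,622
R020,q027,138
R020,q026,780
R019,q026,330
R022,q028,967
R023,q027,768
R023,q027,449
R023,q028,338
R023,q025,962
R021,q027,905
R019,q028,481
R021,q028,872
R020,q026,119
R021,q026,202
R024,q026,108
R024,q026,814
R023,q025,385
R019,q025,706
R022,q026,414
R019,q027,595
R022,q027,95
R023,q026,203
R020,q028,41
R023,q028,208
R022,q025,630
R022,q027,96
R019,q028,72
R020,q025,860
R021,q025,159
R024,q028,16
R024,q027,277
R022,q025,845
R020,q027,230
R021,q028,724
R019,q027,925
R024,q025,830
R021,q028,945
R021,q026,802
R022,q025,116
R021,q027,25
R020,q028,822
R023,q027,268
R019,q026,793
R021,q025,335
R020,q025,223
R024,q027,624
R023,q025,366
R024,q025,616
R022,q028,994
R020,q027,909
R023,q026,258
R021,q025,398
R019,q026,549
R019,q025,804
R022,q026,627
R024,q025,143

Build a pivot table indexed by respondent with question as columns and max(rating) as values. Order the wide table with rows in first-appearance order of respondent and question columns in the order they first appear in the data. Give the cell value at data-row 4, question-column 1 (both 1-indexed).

With rows in first-appearance order of respondent, row 4 is respondent=R019. question columns in first-appearance order: q027, q026, q028, q025; column 1 is q027.
Long rows with respondent=R019, question=q027: max(777, 595, 925) = 925.

925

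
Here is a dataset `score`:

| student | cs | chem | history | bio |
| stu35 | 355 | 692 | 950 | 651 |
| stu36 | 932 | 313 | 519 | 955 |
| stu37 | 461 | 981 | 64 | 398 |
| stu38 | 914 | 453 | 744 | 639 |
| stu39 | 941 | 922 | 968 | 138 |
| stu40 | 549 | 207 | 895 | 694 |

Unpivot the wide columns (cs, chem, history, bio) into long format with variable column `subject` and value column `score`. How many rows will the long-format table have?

6 student values × 4 melted columns = 24 rows.

24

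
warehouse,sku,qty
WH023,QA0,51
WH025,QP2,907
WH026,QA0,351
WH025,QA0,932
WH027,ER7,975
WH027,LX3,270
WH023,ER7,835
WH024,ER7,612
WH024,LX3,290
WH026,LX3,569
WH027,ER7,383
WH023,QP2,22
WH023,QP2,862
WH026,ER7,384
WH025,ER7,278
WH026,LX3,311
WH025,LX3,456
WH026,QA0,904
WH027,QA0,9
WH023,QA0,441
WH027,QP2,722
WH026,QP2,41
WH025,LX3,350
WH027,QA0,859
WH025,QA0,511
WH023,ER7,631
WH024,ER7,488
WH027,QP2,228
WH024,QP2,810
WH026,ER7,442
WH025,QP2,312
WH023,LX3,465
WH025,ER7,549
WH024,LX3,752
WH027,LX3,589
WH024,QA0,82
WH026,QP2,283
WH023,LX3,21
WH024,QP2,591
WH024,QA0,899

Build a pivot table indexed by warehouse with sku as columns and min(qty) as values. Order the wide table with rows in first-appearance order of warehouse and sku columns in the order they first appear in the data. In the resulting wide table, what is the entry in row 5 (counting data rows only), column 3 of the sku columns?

488

With rows in first-appearance order of warehouse, row 5 is warehouse=WH024. sku columns in first-appearance order: QA0, QP2, ER7, LX3; column 3 is ER7.
Long rows with warehouse=WH024, sku=ER7: min(612, 488) = 488.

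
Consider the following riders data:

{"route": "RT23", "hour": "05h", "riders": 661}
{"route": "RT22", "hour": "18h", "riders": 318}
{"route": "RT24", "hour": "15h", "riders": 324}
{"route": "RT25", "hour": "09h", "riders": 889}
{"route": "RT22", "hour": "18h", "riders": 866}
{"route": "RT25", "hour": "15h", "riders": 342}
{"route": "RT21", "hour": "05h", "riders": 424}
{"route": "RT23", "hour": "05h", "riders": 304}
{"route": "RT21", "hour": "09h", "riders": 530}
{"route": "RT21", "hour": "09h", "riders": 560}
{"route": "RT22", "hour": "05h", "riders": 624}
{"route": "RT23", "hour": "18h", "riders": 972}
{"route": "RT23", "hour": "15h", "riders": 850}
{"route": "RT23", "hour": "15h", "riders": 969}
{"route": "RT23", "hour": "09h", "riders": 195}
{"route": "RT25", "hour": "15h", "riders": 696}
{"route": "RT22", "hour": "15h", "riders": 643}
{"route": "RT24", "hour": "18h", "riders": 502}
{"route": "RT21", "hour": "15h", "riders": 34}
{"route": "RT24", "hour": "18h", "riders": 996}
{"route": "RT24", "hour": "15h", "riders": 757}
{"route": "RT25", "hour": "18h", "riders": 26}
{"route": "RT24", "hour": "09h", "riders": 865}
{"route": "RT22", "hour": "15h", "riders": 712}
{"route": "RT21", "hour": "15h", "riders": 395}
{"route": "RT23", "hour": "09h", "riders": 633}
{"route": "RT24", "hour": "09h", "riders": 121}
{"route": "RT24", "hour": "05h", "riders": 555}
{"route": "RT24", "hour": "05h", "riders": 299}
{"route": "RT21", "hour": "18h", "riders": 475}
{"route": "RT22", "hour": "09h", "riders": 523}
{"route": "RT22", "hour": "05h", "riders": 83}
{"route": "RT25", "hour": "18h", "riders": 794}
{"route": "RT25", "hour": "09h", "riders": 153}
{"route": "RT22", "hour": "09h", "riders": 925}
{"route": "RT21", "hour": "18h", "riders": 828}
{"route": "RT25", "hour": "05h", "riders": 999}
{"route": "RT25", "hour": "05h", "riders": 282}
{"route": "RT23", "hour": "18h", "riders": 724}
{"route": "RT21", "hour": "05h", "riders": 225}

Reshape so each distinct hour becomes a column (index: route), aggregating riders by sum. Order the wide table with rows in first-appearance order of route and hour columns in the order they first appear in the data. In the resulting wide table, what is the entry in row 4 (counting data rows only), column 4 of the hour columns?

With rows in first-appearance order of route, row 4 is route=RT25. hour columns in first-appearance order: 05h, 18h, 15h, 09h; column 4 is 09h.
Long rows with route=RT25, hour=09h: 889 + 153 = 1042.

1042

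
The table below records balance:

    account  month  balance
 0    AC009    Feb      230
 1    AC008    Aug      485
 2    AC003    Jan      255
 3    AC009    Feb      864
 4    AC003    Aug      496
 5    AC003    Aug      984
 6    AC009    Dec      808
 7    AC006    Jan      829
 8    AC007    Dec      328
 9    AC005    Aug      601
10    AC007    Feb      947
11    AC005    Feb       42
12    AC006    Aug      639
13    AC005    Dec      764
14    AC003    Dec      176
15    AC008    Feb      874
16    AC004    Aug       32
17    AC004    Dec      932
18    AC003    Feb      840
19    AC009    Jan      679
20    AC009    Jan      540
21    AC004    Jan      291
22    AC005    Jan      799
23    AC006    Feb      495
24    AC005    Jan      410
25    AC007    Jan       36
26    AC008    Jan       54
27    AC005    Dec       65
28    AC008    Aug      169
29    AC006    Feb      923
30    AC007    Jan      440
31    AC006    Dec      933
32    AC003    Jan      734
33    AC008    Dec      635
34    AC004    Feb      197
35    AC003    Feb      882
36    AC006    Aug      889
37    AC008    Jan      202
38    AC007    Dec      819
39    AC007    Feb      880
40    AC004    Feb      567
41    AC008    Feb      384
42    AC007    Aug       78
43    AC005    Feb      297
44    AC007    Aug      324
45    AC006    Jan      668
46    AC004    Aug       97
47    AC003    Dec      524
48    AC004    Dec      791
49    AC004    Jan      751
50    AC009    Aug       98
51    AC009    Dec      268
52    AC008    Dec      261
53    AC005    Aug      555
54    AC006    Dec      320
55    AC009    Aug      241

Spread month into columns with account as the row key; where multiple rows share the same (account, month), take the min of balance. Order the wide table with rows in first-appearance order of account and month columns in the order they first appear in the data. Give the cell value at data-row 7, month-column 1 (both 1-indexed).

197

With rows in first-appearance order of account, row 7 is account=AC004. month columns in first-appearance order: Feb, Aug, Jan, Dec; column 1 is Feb.
Long rows with account=AC004, month=Feb: min(197, 567) = 197.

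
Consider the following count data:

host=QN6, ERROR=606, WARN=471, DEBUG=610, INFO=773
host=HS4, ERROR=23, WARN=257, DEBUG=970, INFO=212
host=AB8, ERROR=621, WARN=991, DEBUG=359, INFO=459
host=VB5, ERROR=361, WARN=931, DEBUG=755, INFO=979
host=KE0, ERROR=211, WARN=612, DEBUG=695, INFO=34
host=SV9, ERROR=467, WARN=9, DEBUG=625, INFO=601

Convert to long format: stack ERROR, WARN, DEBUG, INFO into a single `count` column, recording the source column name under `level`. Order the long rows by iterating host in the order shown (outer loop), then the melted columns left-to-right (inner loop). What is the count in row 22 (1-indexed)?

24 rows total (6 × 4). Row 22: index ⌊(22-1)/4⌋ = 5 into host → SV9; (22-1) mod 4 = 1 into the melted columns → WARN.
So row 22 is (SV9, WARN, 9); count = 9.

9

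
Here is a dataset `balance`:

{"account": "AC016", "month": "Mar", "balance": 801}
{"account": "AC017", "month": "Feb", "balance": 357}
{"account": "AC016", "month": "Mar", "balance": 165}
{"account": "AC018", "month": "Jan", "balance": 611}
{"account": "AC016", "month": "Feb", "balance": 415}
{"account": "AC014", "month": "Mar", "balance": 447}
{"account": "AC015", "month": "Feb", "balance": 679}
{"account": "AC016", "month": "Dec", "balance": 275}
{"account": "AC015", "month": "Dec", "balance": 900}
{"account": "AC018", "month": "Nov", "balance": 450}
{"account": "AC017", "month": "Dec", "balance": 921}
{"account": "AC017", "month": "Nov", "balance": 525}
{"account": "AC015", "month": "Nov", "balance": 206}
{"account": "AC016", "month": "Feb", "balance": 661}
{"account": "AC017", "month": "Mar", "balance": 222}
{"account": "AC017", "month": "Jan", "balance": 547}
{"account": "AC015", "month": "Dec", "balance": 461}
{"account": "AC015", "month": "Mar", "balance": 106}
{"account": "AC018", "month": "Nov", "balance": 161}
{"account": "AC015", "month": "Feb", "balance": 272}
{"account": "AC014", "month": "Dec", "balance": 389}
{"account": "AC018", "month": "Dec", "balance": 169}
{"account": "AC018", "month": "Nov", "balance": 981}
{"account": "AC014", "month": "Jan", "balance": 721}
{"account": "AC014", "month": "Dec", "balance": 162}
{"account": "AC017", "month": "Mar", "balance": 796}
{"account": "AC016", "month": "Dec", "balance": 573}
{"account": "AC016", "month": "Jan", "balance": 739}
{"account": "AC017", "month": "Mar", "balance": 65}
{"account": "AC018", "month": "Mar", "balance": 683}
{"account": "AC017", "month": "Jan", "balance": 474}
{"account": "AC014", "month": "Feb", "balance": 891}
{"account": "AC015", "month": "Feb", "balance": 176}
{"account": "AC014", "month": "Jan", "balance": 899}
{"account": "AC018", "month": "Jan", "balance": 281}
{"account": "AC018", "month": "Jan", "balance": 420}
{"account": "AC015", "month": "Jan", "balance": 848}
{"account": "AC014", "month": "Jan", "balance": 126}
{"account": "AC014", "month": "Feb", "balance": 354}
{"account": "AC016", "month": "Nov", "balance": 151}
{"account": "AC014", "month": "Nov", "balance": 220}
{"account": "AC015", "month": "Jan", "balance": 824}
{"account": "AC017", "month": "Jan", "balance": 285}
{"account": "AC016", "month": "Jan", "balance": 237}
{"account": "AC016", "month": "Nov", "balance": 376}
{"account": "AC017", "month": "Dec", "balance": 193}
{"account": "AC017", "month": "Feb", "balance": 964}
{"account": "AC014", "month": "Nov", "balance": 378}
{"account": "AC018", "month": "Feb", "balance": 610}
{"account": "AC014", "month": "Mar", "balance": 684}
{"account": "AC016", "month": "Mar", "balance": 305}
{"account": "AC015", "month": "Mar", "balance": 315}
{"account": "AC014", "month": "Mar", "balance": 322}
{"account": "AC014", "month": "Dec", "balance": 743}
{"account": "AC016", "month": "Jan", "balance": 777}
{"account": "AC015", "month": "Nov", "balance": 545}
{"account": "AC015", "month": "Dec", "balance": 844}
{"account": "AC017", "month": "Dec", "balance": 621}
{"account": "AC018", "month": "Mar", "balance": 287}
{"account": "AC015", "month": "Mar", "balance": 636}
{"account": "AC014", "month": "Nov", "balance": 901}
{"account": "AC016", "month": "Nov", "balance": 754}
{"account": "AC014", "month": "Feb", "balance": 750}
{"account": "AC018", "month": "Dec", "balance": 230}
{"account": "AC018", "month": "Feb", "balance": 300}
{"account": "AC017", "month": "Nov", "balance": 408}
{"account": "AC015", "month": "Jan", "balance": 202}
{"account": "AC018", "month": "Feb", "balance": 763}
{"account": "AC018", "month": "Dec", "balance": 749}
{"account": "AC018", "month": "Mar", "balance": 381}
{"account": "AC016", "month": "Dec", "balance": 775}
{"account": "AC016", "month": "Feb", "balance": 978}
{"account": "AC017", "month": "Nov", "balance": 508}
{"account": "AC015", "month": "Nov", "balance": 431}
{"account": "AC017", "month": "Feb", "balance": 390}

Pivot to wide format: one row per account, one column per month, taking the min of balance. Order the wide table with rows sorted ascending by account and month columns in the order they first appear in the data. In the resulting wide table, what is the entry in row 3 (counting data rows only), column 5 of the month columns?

151

With rows sorted ascending by account, row 3 is account=AC016. month columns in first-appearance order: Mar, Feb, Jan, Dec, Nov; column 5 is Nov.
Long rows with account=AC016, month=Nov: min(151, 376, 754) = 151.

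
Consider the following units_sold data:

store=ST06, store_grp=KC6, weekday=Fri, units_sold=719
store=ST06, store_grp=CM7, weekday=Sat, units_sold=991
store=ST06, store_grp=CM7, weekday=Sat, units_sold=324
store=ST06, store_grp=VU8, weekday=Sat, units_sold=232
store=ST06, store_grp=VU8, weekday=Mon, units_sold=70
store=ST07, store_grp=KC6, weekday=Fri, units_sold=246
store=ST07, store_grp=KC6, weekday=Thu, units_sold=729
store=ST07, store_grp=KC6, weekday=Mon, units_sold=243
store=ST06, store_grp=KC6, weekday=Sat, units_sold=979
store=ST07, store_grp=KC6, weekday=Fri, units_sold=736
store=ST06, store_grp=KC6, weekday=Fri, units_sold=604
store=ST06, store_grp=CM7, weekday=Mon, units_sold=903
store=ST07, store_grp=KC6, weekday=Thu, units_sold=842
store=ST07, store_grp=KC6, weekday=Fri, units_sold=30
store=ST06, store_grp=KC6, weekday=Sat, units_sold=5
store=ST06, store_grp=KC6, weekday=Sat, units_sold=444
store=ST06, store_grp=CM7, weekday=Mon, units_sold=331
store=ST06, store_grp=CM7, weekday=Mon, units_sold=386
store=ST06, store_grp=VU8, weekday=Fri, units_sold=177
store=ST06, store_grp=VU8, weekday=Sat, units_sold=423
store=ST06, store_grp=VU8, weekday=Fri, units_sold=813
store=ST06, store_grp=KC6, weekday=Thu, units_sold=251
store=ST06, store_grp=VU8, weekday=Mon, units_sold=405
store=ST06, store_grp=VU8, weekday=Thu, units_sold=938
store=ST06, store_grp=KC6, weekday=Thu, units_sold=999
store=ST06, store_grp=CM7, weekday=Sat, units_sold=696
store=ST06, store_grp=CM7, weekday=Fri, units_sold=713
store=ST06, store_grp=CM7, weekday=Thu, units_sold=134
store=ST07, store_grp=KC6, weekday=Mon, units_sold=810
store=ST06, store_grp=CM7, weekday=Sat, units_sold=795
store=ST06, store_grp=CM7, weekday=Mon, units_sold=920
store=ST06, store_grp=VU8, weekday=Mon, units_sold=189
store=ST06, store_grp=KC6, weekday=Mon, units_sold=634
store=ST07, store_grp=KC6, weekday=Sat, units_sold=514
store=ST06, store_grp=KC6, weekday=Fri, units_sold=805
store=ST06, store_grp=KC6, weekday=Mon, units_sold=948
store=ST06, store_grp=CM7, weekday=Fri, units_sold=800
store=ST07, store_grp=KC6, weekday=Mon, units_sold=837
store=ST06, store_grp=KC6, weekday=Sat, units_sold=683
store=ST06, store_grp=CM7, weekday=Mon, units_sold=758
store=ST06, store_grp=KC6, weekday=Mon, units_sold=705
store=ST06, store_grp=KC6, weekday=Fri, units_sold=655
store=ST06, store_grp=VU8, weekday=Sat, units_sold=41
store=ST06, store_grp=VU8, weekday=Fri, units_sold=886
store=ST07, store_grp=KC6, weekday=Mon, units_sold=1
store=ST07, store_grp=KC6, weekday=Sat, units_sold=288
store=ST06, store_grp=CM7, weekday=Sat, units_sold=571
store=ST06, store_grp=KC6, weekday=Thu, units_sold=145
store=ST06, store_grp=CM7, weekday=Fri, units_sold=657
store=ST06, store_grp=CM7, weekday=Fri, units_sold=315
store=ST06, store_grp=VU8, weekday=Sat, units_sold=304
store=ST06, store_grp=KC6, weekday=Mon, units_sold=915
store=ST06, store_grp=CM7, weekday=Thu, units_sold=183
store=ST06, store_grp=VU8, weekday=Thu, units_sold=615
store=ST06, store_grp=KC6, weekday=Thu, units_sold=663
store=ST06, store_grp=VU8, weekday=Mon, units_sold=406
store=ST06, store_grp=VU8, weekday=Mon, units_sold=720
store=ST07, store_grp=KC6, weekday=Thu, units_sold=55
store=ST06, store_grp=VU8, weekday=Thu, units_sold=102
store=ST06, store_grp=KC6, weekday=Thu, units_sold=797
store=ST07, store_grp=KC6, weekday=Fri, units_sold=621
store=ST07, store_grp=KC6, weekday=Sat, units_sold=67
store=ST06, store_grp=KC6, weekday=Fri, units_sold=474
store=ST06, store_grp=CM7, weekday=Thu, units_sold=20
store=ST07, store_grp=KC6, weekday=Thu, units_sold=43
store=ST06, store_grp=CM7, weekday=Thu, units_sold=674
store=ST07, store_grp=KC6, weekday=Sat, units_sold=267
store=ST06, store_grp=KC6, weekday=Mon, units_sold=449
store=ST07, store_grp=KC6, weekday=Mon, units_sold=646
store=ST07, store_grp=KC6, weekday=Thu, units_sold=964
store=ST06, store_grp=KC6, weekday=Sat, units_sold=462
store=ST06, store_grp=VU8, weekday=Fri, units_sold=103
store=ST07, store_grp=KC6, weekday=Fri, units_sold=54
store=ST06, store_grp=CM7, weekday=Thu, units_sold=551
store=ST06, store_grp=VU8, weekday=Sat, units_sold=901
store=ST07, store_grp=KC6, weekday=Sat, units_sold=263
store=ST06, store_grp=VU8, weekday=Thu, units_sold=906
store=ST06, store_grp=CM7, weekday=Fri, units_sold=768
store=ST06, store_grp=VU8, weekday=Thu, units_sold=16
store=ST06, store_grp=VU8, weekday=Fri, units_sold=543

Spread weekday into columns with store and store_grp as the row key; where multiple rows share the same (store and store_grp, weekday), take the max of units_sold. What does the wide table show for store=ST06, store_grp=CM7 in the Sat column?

991

Rows with store=ST06, store_grp=CM7 and weekday=Sat: units_sold values are 991, 324, 696, 795, 571.
max(991, 324, 696, 795, 571) = 991.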